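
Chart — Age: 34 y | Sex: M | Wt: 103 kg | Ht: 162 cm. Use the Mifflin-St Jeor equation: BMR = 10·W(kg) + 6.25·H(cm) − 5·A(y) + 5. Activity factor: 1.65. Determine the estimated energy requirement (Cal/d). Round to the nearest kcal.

Mifflin-St Jeor (male): BMR = 10(103) + 6.25(162) − 5(34) + 5 = 1030 + 1012.5 − 170 + 5 = 1877.5 kcal/day.
TEE = BMR × activity factor = 1877.5 × 1.65 = 3097.875 kcal/day.

3098 Cal/d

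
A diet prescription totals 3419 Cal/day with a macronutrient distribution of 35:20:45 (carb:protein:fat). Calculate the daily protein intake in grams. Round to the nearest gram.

Protein energy = 20% × 3419 = 683.8 kcal.
At 4 kcal/g: 683.8 ÷ 4 = 170.95 g.

171 g/day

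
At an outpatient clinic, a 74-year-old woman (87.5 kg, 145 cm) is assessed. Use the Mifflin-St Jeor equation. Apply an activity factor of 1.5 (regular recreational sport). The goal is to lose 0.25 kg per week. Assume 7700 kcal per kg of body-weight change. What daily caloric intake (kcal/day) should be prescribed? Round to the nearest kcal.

Mifflin-St Jeor (female): BMR = 10(87.5) + 6.25(145) − 5(74) − 161 = 875 + 906.25 − 370 − 161 = 1250.25 kcal/day.
TEE = 1250.25 × 1.5 = 1875.375 kcal/day.
Required daily deficit = 0.25 × 7700 ÷ 7 = 275 kcal/day.
Target intake = 1875.375 − 275 = 1600.375 kcal/day.

1600 kcal/day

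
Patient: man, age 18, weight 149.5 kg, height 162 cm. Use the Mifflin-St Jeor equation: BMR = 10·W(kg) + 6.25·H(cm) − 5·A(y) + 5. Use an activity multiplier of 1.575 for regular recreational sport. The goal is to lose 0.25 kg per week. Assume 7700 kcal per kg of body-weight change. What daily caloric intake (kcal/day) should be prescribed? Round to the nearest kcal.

3540 kcal/day

Mifflin-St Jeor (male): BMR = 10(149.5) + 6.25(162) − 5(18) + 5 = 1495 + 1012.5 − 90 + 5 = 2422.5 kcal/day.
TEE = 2422.5 × 1.575 = 3815.4375 kcal/day.
Required daily deficit = 0.25 × 7700 ÷ 7 = 275 kcal/day.
Target intake = 3815.4375 − 275 = 3540.4375 kcal/day.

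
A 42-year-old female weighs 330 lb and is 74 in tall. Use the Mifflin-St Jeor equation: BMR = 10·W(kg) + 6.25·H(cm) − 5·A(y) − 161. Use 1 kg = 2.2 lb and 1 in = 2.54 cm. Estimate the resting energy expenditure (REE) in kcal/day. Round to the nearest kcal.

Convert to metric: weight = 330 ÷ 2.2 = 150 kg; height = 74 × 2.54 = 187.96 cm.
Mifflin-St Jeor (female): BMR = 10(150) + 6.25(187.96) − 5(42) − 161 = 1500 + 1174.75 − 210 − 161 = 2303.75 kcal/day.

2304 kcal/day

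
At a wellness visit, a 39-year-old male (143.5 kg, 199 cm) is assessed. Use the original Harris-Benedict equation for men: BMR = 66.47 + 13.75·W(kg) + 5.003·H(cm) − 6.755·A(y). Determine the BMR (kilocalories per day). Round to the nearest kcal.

Harris-Benedict: BMR = 66.47 + 13.75(143.5) + 5.003(199) − 6.755(39) = 2771.747 kcal/day.

2772 kilocalories per day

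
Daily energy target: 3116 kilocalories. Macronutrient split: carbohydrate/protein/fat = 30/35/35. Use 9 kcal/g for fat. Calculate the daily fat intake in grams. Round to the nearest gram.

121 g/day

Fat energy = 35% × 3116 = 1090.6 kcal.
At 9 kcal/g: 1090.6 ÷ 9 = 121.1778 g.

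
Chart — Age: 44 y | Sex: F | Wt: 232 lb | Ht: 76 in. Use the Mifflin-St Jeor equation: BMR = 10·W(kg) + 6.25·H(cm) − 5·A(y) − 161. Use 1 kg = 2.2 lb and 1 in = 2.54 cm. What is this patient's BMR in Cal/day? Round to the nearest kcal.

Convert to metric: weight = 232 ÷ 2.2 = 105.4545 kg; height = 76 × 2.54 = 193.04 cm.
Mifflin-St Jeor (female): BMR = 10(105.4545) + 6.25(193.04) − 5(44) − 161 = 1054.5455 + 1206.5 − 220 − 161 = 1880.0455 kcal/day.

1880 Cal/day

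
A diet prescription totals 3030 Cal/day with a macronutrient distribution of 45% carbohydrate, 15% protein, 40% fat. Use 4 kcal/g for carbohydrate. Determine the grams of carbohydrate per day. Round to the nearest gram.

Carbohydrate energy = 45% × 3030 = 1363.5 kcal.
At 4 kcal/g: 1363.5 ÷ 4 = 340.875 g.

341 g/day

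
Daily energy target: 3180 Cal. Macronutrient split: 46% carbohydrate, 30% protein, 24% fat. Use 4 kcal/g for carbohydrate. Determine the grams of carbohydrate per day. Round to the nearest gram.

366 g/day

Carbohydrate energy = 46% × 3180 = 1462.8 kcal.
At 4 kcal/g: 1462.8 ÷ 4 = 365.7 g.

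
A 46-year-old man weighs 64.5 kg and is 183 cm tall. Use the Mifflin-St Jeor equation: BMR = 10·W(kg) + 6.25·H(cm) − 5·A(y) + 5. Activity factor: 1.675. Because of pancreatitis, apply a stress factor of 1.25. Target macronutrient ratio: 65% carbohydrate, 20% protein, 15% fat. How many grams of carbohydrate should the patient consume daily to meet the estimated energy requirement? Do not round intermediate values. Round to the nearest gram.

532 g/day

Mifflin-St Jeor (male): BMR = 10(64.5) + 6.25(183) − 5(46) + 5 = 645 + 1143.75 − 230 + 5 = 1563.75 kcal/day.
TEE = 1563.75 × 1.675 = 2619.2813 kcal/day.
With stress factor 1.25: 2619.2813 × 1.25 = 3274.1016 kcal/day.
Carbohydrate energy = 65% × 3274.1016 = 2128.166 kcal.
Carbohydrate = 2128.166 ÷ 4 kcal/g = 532.0415 g.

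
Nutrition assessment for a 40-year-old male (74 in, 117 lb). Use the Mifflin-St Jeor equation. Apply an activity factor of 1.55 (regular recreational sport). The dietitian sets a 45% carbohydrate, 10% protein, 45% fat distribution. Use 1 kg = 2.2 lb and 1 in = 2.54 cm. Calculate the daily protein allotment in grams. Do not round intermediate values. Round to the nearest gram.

59 g/day

Convert to metric: weight = 117 ÷ 2.2 = 53.1818 kg; height = 74 × 2.54 = 187.96 cm.
Mifflin-St Jeor (male): BMR = 10(53.1818) + 6.25(187.96) − 5(40) + 5 = 531.8182 + 1174.75 − 200 + 5 = 1511.5682 kcal/day.
TEE = 1511.5682 × 1.55 = 2342.9307 kcal/day.
Protein energy = 10% × 2342.9307 = 234.2931 kcal.
Protein = 234.2931 ÷ 4 kcal/g = 58.5733 g.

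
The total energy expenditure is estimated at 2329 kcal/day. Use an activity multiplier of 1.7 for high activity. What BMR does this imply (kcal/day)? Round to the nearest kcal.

BMR = TEE ÷ activity factor = 2329 ÷ 1.7 = 1370 kcal/day.

1370 kcal/day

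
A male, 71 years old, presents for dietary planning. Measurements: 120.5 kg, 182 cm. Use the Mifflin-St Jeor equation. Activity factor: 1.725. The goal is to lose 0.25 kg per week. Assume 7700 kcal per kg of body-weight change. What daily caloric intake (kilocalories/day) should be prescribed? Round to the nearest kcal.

3162 kilocalories/day

Mifflin-St Jeor (male): BMR = 10(120.5) + 6.25(182) − 5(71) + 5 = 1205 + 1137.5 − 355 + 5 = 1992.5 kcal/day.
TEE = 1992.5 × 1.725 = 3437.0625 kcal/day.
Required daily deficit = 0.25 × 7700 ÷ 7 = 275 kcal/day.
Target intake = 3437.0625 − 275 = 3162.0625 kcal/day.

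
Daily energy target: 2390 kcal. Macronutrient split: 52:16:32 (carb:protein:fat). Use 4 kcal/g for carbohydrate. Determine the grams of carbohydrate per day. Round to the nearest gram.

Carbohydrate energy = 52% × 2390 = 1242.8 kcal.
At 4 kcal/g: 1242.8 ÷ 4 = 310.7 g.

311 g/day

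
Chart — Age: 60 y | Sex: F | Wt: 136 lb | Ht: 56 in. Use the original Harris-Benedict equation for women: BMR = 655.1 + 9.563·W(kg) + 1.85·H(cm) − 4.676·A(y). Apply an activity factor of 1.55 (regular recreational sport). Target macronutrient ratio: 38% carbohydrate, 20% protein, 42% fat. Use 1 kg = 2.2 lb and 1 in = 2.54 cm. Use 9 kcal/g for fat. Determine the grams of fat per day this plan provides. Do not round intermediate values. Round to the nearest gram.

89 g/day

Convert to metric: weight = 136 ÷ 2.2 = 61.8182 kg; height = 56 × 2.54 = 142.24 cm.
Harris-Benedict: BMR = 655.1 + 9.563(61.8182) + 1.85(142.24) − 4.676(60) = 1228.8513 kcal/day.
TEE = 1228.8513 × 1.55 = 1904.7195 kcal/day.
Fat energy = 42% × 1904.7195 = 799.9822 kcal.
Fat = 799.9822 ÷ 9 kcal/g = 88.8869 g.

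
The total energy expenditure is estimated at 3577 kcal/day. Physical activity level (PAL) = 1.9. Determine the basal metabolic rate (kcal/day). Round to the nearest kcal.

BMR = TEE ÷ activity factor = 3577 ÷ 1.9 = 1882.6316 kcal/day.

1883 kcal/day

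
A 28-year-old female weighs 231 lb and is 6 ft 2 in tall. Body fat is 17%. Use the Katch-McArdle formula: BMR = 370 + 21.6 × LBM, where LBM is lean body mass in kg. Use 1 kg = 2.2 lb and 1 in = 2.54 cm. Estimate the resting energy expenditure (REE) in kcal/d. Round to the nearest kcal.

Convert to metric: weight = 231 ÷ 2.2 = 105 kg; height = (6×12 + 2) × 2.54 = 74 × 2.54 = 187.96 cm.
LBM = 105 × (1 − 0.17) = 87.15 kg. Katch-McArdle: BMR = 370 + 21.6 × 87.15 = 2252.44 kcal/day.

2252 kcal/d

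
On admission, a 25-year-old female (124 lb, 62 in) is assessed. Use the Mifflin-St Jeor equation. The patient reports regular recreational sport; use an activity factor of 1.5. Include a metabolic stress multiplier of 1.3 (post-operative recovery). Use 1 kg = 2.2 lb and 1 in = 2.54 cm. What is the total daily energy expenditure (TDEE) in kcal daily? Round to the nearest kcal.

2461 kcal daily

Convert to metric: weight = 124 ÷ 2.2 = 56.3636 kg; height = 62 × 2.54 = 157.48 cm.
Mifflin-St Jeor (female): BMR = 10(56.3636) + 6.25(157.48) − 5(25) − 161 = 563.6364 + 984.25 − 125 − 161 = 1261.8864 kcal/day.
TEE = BMR × activity factor = 1261.8864 × 1.5 = 1892.8295 kcal/day.
Apply stress factor: 1892.8295 × 1.3 = 2460.6784 kcal/day.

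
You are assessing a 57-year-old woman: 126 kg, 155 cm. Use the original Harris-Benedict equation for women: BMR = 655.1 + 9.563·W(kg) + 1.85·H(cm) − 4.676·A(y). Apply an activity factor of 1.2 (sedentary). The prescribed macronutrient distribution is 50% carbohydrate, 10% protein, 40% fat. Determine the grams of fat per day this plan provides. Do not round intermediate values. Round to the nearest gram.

Harris-Benedict: BMR = 655.1 + 9.563(126) + 1.85(155) − 4.676(57) = 1880.256 kcal/day.
TEE = 1880.256 × 1.2 = 2256.3072 kcal/day.
Fat energy = 40% × 2256.3072 = 902.5229 kcal.
Fat = 902.5229 ÷ 9 kcal/g = 100.2803 g.

100 g/day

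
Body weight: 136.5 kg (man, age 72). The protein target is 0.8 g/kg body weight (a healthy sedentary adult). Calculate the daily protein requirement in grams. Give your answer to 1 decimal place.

Protein = 0.8 g/kg × 136.5 kg = 109.2 g/day.

109.2 g/day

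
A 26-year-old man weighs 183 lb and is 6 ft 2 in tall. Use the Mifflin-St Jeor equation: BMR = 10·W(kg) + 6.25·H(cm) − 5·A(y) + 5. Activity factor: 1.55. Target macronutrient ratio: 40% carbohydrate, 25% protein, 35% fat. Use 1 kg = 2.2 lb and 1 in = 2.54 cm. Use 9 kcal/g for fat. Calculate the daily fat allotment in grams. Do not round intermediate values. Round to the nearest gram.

Convert to metric: weight = 183 ÷ 2.2 = 83.1818 kg; height = (6×12 + 2) × 2.54 = 74 × 2.54 = 187.96 cm.
Mifflin-St Jeor (male): BMR = 10(83.1818) + 6.25(187.96) − 5(26) + 5 = 831.8182 + 1174.75 − 130 + 5 = 1881.5682 kcal/day.
TEE = 1881.5682 × 1.55 = 2916.4307 kcal/day.
Fat energy = 35% × 2916.4307 = 1020.7507 kcal.
Fat = 1020.7507 ÷ 9 kcal/g = 113.4167 g.

113 g/day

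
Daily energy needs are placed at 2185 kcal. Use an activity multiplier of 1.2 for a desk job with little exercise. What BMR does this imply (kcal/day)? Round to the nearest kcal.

BMR = TEE ÷ activity factor = 2185 ÷ 1.2 = 1820.8333 kcal/day.

1821 kcal/day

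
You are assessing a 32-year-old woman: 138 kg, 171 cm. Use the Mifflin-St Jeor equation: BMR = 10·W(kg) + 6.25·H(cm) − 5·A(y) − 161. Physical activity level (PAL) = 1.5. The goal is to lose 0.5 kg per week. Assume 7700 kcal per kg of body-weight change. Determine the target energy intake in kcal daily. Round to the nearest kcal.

2642 kcal daily

Mifflin-St Jeor (female): BMR = 10(138) + 6.25(171) − 5(32) − 161 = 1380 + 1068.75 − 160 − 161 = 2127.75 kcal/day.
TEE = 2127.75 × 1.5 = 3191.625 kcal/day.
Required daily deficit = 0.5 × 7700 ÷ 7 = 550 kcal/day.
Target intake = 3191.625 − 550 = 2641.625 kcal/day.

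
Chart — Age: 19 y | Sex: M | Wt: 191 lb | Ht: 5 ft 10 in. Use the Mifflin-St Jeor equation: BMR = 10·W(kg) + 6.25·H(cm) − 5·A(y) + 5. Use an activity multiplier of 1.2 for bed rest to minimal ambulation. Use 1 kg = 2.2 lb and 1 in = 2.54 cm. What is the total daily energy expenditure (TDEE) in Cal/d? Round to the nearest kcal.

Convert to metric: weight = 191 ÷ 2.2 = 86.8182 kg; height = (5×12 + 10) × 2.54 = 70 × 2.54 = 177.8 cm.
Mifflin-St Jeor (male): BMR = 10(86.8182) + 6.25(177.8) − 5(19) + 5 = 868.1818 + 1111.25 − 95 + 5 = 1889.4318 kcal/day.
TEE = BMR × activity factor = 1889.4318 × 1.2 = 2267.3182 kcal/day.

2267 Cal/d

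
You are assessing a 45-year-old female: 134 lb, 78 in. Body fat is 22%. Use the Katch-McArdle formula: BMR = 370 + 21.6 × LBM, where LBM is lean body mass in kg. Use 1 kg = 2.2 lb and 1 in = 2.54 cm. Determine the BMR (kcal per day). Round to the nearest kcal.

1396 kcal per day

Convert to metric: weight = 134 ÷ 2.2 = 60.9091 kg; height = 78 × 2.54 = 198.12 cm.
LBM = 60.9091 × (1 − 0.22) = 47.5091 kg. Katch-McArdle: BMR = 370 + 21.6 × 47.5091 = 1396.1964 kcal/day.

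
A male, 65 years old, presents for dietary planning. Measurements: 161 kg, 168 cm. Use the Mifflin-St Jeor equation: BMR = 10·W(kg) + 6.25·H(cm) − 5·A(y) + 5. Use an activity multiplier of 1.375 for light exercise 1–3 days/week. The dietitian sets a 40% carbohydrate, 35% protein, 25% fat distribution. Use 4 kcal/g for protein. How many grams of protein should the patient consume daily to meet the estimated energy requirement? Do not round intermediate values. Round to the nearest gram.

282 g/day

Mifflin-St Jeor (male): BMR = 10(161) + 6.25(168) − 5(65) + 5 = 1610 + 1050 − 325 + 5 = 2340 kcal/day.
TEE = 2340 × 1.375 = 3217.5 kcal/day.
Protein energy = 35% × 3217.5 = 1126.125 kcal.
Protein = 1126.125 ÷ 4 kcal/g = 281.5313 g.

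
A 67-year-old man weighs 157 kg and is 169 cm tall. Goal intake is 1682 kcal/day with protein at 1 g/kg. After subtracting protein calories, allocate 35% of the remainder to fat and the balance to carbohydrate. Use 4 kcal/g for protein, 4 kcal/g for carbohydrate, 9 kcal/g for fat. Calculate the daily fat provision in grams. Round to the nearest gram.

41 g/day

Protein = 1 × 157 = 157 g → 157 × 4 = 628 kcal.
Non-protein calories = 1682 − 628 = 1054 kcal.
Fat: 35% × 1054 = 368.9 kcal; carbohydrate: 685.1 kcal.
Fat: 368.9 kcal ÷ 9 kcal/g = 40.9889 g.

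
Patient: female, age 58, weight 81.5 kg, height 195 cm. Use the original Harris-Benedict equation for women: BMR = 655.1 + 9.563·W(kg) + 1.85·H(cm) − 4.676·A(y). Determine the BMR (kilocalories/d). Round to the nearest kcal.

Harris-Benedict: BMR = 655.1 + 9.563(81.5) + 1.85(195) − 4.676(58) = 1524.0265 kcal/day.

1524 kilocalories/d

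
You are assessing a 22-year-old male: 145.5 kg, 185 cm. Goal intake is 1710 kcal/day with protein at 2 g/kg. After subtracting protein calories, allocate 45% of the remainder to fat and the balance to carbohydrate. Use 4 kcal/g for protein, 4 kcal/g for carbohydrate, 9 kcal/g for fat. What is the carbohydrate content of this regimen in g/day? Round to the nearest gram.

Protein = 2 × 145.5 = 291 g → 291 × 4 = 1164 kcal.
Non-protein calories = 1710 − 1164 = 546 kcal.
Fat: 45% × 546 = 245.7 kcal; carbohydrate: 300.3 kcal.
Carbohydrate: 300.3 kcal ÷ 4 kcal/g = 75.075 g.

75 g/day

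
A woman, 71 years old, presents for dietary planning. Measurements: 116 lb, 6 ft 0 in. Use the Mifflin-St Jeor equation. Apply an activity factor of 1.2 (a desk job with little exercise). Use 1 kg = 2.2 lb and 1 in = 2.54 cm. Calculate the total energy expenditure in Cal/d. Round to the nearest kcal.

Convert to metric: weight = 116 ÷ 2.2 = 52.7273 kg; height = (6×12 + 0) × 2.54 = 72 × 2.54 = 182.88 cm.
Mifflin-St Jeor (female): BMR = 10(52.7273) + 6.25(182.88) − 5(71) − 161 = 527.2727 + 1143 − 355 − 161 = 1154.2727 kcal/day.
TEE = BMR × activity factor = 1154.2727 × 1.2 = 1385.1273 kcal/day.

1385 Cal/d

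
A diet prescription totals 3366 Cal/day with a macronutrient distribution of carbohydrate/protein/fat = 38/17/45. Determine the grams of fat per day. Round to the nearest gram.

168 g/day

Fat energy = 45% × 3366 = 1514.7 kcal.
At 9 kcal/g: 1514.7 ÷ 9 = 168.3 g.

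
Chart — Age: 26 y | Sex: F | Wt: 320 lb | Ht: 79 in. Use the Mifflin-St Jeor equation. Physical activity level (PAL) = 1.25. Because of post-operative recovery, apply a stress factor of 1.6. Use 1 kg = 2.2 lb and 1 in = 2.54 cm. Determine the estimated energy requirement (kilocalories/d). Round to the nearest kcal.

Convert to metric: weight = 320 ÷ 2.2 = 145.4545 kg; height = 79 × 2.54 = 200.66 cm.
Mifflin-St Jeor (female): BMR = 10(145.4545) + 6.25(200.66) − 5(26) − 161 = 1454.5455 + 1254.125 − 130 − 161 = 2417.6705 kcal/day.
TEE = BMR × activity factor = 2417.6705 × 1.25 = 3022.0881 kcal/day.
Apply stress factor: 3022.0881 × 1.6 = 4835.3409 kcal/day.

4835 kilocalories/d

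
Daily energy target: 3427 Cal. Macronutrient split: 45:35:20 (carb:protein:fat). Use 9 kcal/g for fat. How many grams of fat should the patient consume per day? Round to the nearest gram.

Fat energy = 20% × 3427 = 685.4 kcal.
At 9 kcal/g: 685.4 ÷ 9 = 76.1556 g.

76 g/day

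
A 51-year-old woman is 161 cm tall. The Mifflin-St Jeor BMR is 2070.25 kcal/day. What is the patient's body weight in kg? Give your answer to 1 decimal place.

2070.25 = 10·W + 6.25(161) − 5(51) − 161
10·W = 2070.25 − 590.25 = 1480, so W = 148 kg.

148.0 kg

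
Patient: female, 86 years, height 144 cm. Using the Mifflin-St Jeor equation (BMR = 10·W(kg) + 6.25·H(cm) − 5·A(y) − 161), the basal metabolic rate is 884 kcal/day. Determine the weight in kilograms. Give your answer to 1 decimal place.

57.5 kg

884 = 10·W + 6.25(144) − 5(86) − 161
10·W = 884 − 309 = 575, so W = 57.5 kg.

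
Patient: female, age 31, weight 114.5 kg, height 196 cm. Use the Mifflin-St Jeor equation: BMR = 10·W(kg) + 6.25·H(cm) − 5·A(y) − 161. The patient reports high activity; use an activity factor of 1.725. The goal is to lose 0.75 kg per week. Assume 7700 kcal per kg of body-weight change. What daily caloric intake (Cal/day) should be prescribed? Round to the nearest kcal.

2718 Cal/day

Mifflin-St Jeor (female): BMR = 10(114.5) + 6.25(196) − 5(31) − 161 = 1145 + 1225 − 155 − 161 = 2054 kcal/day.
TEE = 2054 × 1.725 = 3543.15 kcal/day.
Required daily deficit = 0.75 × 7700 ÷ 7 = 825 kcal/day.
Target intake = 3543.15 − 825 = 2718.15 kcal/day.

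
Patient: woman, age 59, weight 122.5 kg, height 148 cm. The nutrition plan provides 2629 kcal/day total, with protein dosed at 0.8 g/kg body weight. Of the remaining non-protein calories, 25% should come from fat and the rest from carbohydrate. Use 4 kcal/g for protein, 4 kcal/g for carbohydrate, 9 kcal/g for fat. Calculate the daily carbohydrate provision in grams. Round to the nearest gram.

Protein = 0.8 × 122.5 = 98 g → 98 × 4 = 392 kcal.
Non-protein calories = 2629 − 392 = 2237 kcal.
Fat: 25% × 2237 = 559.25 kcal; carbohydrate: 1677.75 kcal.
Carbohydrate: 1677.75 kcal ÷ 4 kcal/g = 419.4375 g.

419 g/day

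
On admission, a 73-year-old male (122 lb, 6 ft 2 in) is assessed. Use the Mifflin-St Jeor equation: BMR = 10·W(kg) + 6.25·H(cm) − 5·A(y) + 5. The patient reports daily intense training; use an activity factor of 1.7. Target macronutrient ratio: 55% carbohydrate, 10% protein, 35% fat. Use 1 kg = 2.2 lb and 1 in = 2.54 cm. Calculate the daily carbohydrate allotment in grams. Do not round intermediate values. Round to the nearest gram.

320 g/day

Convert to metric: weight = 122 ÷ 2.2 = 55.4545 kg; height = (6×12 + 2) × 2.54 = 74 × 2.54 = 187.96 cm.
Mifflin-St Jeor (male): BMR = 10(55.4545) + 6.25(187.96) − 5(73) + 5 = 554.5455 + 1174.75 − 365 + 5 = 1369.2955 kcal/day.
TEE = 1369.2955 × 1.7 = 2327.8023 kcal/day.
Carbohydrate energy = 55% × 2327.8023 = 1280.2913 kcal.
Carbohydrate = 1280.2913 ÷ 4 kcal/g = 320.0728 g.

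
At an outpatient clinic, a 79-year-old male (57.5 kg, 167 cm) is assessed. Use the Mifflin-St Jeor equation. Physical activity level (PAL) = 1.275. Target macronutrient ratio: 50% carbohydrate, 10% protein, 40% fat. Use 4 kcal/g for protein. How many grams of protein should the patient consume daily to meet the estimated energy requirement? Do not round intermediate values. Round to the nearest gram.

39 g/day

Mifflin-St Jeor (male): BMR = 10(57.5) + 6.25(167) − 5(79) + 5 = 575 + 1043.75 − 395 + 5 = 1228.75 kcal/day.
TEE = 1228.75 × 1.275 = 1566.6563 kcal/day.
Protein energy = 10% × 1566.6563 = 156.6656 kcal.
Protein = 156.6656 ÷ 4 kcal/g = 39.1664 g.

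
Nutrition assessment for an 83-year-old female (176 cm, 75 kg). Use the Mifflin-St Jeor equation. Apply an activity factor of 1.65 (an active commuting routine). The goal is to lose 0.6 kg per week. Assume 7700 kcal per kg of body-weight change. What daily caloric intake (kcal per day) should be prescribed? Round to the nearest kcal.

1442 kcal per day

Mifflin-St Jeor (female): BMR = 10(75) + 6.25(176) − 5(83) − 161 = 750 + 1100 − 415 − 161 = 1274 kcal/day.
TEE = 1274 × 1.65 = 2102.1 kcal/day.
Required daily deficit = 0.6 × 7700 ÷ 7 = 660 kcal/day.
Target intake = 2102.1 − 660 = 1442.1 kcal/day.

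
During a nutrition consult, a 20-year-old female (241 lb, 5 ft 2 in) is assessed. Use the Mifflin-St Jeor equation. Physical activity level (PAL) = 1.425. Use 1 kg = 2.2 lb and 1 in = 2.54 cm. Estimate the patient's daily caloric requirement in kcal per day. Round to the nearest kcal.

2592 kcal per day

Convert to metric: weight = 241 ÷ 2.2 = 109.5455 kg; height = (5×12 + 2) × 2.54 = 62 × 2.54 = 157.48 cm.
Mifflin-St Jeor (female): BMR = 10(109.5455) + 6.25(157.48) − 5(20) − 161 = 1095.4545 + 984.25 − 100 − 161 = 1818.7045 kcal/day.
TEE = BMR × activity factor = 1818.7045 × 1.425 = 2591.654 kcal/day.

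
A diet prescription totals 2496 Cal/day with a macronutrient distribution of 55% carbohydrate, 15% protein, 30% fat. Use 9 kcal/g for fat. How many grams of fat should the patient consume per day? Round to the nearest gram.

83 g/day

Fat energy = 30% × 2496 = 748.8 kcal.
At 9 kcal/g: 748.8 ÷ 9 = 83.2 g.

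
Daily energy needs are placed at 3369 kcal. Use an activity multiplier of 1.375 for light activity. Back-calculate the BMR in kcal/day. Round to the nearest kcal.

BMR = TEE ÷ activity factor = 3369 ÷ 1.375 = 2450.1818 kcal/day.

2450 kcal/day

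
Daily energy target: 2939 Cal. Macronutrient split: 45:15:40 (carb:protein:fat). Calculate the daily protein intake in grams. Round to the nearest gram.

110 g/day

Protein energy = 15% × 2939 = 440.85 kcal.
At 4 kcal/g: 440.85 ÷ 4 = 110.2125 g.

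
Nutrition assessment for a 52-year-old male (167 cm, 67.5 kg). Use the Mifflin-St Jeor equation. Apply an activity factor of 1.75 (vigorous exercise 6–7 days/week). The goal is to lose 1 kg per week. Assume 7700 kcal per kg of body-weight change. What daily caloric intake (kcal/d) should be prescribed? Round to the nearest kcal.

Mifflin-St Jeor (male): BMR = 10(67.5) + 6.25(167) − 5(52) + 5 = 675 + 1043.75 − 260 + 5 = 1463.75 kcal/day.
TEE = 1463.75 × 1.75 = 2561.5625 kcal/day.
Required daily deficit = 1 × 7700 ÷ 7 = 1100 kcal/day.
Target intake = 2561.5625 − 1100 = 1461.5625 kcal/day.

1462 kcal/d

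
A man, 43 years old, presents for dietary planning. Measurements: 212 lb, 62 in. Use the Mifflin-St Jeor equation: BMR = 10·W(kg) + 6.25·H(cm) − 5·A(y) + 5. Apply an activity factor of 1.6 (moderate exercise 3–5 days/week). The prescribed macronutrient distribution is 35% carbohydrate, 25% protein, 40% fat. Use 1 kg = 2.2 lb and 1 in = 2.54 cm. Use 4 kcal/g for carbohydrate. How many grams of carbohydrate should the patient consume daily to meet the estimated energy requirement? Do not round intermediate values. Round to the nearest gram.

243 g/day

Convert to metric: weight = 212 ÷ 2.2 = 96.3636 kg; height = 62 × 2.54 = 157.48 cm.
Mifflin-St Jeor (male): BMR = 10(96.3636) + 6.25(157.48) − 5(43) + 5 = 963.6364 + 984.25 − 215 + 5 = 1737.8864 kcal/day.
TEE = 1737.8864 × 1.6 = 2780.6182 kcal/day.
Carbohydrate energy = 35% × 2780.6182 = 973.2164 kcal.
Carbohydrate = 973.2164 ÷ 4 kcal/g = 243.3041 g.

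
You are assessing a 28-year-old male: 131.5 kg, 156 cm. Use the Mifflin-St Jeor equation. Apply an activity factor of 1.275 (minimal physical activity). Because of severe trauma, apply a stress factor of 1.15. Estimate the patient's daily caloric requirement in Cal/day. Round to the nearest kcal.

Mifflin-St Jeor (male): BMR = 10(131.5) + 6.25(156) − 5(28) + 5 = 1315 + 975 − 140 + 5 = 2155 kcal/day.
TEE = BMR × activity factor = 2155 × 1.275 = 2747.625 kcal/day.
Apply stress factor: 2747.625 × 1.15 = 3159.7688 kcal/day.

3160 Cal/day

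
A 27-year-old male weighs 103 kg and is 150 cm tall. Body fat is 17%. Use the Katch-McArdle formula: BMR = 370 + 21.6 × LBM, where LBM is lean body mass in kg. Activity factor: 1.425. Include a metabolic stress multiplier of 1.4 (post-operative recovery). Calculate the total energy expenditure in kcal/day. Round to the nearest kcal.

4422 kcal/day

LBM = 103 × (1 − 0.17) = 85.49 kg. Katch-McArdle: BMR = 370 + 21.6 × 85.49 = 2216.584 kcal/day.
TEE = BMR × activity factor = 2216.584 × 1.425 = 3158.6322 kcal/day.
Apply stress factor: 3158.6322 × 1.4 = 4422.0851 kcal/day.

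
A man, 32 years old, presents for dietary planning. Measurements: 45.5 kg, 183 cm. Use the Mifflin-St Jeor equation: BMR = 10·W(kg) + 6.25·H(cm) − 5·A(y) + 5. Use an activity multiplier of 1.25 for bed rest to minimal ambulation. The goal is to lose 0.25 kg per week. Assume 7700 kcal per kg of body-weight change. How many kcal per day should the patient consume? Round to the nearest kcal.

Mifflin-St Jeor (male): BMR = 10(45.5) + 6.25(183) − 5(32) + 5 = 455 + 1143.75 − 160 + 5 = 1443.75 kcal/day.
TEE = 1443.75 × 1.25 = 1804.6875 kcal/day.
Required daily deficit = 0.25 × 7700 ÷ 7 = 275 kcal/day.
Target intake = 1804.6875 − 275 = 1529.6875 kcal/day.

1530 kcal per day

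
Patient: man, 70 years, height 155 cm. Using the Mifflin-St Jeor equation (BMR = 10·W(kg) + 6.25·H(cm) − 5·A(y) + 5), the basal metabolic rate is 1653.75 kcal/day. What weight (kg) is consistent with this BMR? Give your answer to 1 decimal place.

1653.75 = 10·W + 6.25(155) − 5(70) + 5
10·W = 1653.75 − 623.75 = 1030, so W = 103 kg.

103.0 kg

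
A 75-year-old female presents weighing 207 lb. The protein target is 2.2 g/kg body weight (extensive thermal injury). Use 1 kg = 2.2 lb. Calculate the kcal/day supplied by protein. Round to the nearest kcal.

828 kcal/day

Weight in kg = 207 ÷ 2.2 = 94.0909 kg.
Protein = 2.2 g/kg × 94.0909 kg = 207 g/day.
Protein energy = 207 g × 4 kcal/g = 828 kcal/day.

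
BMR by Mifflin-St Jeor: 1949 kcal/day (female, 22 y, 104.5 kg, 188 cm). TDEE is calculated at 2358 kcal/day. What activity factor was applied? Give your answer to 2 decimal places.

Activity factor = TEE ÷ BMR = 2358 ÷ 1949 = 1.21.

1.21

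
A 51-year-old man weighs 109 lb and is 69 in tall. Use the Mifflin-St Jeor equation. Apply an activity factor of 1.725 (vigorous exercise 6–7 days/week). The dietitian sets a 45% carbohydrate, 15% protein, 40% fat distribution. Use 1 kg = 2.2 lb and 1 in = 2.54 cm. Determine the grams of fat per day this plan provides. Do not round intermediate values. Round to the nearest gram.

103 g/day

Convert to metric: weight = 109 ÷ 2.2 = 49.5455 kg; height = 69 × 2.54 = 175.26 cm.
Mifflin-St Jeor (male): BMR = 10(49.5455) + 6.25(175.26) − 5(51) + 5 = 495.4545 + 1095.375 − 255 + 5 = 1340.8295 kcal/day.
TEE = 1340.8295 × 1.725 = 2312.931 kcal/day.
Fat energy = 40% × 2312.931 = 925.1724 kcal.
Fat = 925.1724 ÷ 9 kcal/g = 102.7969 g.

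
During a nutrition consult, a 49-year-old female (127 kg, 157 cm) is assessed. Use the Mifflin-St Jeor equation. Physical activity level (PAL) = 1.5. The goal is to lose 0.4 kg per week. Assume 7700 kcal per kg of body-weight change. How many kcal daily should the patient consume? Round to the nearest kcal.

Mifflin-St Jeor (female): BMR = 10(127) + 6.25(157) − 5(49) − 161 = 1270 + 981.25 − 245 − 161 = 1845.25 kcal/day.
TEE = 1845.25 × 1.5 = 2767.875 kcal/day.
Required daily deficit = 0.4 × 7700 ÷ 7 = 440 kcal/day.
Target intake = 2767.875 − 440 = 2327.875 kcal/day.

2328 kcal daily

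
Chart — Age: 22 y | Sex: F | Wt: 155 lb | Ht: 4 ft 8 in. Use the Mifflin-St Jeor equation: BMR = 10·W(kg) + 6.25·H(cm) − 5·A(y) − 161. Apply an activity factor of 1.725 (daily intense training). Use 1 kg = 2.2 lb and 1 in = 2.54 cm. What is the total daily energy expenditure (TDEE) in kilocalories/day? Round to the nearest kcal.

2281 kilocalories/day

Convert to metric: weight = 155 ÷ 2.2 = 70.4545 kg; height = (4×12 + 8) × 2.54 = 56 × 2.54 = 142.24 cm.
Mifflin-St Jeor (female): BMR = 10(70.4545) + 6.25(142.24) − 5(22) − 161 = 704.5455 + 889 − 110 − 161 = 1322.5455 kcal/day.
TEE = BMR × activity factor = 1322.5455 × 1.725 = 2281.3909 kcal/day.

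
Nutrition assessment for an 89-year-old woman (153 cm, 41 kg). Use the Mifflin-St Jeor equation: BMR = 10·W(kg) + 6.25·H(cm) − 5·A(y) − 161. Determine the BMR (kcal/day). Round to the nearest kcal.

760 kcal/day

Mifflin-St Jeor (female): BMR = 10(41) + 6.25(153) − 5(89) − 161 = 410 + 956.25 − 445 − 161 = 760.25 kcal/day.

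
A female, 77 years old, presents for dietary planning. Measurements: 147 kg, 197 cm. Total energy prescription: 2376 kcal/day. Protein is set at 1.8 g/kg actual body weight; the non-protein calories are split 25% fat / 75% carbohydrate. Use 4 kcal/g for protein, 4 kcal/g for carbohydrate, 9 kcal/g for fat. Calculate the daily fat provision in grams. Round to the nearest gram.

37 g/day

Protein = 1.8 × 147 = 264.6 g → 264.6 × 4 = 1058.4 kcal.
Non-protein calories = 2376 − 1058.4 = 1317.6 kcal.
Fat: 25% × 1317.6 = 329.4 kcal; carbohydrate: 988.2 kcal.
Fat: 329.4 kcal ÷ 9 kcal/g = 36.6 g.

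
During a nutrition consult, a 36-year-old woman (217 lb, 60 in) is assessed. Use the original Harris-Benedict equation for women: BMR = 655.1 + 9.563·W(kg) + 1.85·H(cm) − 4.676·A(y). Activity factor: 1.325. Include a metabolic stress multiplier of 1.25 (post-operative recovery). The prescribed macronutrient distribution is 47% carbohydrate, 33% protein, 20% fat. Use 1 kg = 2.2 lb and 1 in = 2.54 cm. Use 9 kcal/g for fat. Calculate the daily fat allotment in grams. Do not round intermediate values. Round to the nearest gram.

Convert to metric: weight = 217 ÷ 2.2 = 98.6364 kg; height = 60 × 2.54 = 152.4 cm.
Harris-Benedict: BMR = 655.1 + 9.563(98.6364) + 1.85(152.4) − 4.676(36) = 1711.9635 kcal/day.
TEE = 1711.9635 × 1.325 = 2268.3517 kcal/day.
With stress factor 1.25: 2268.3517 × 1.25 = 2835.4396 kcal/day.
Fat energy = 20% × 2835.4396 = 567.0879 kcal.
Fat = 567.0879 ÷ 9 kcal/g = 63.0098 g.

63 g/day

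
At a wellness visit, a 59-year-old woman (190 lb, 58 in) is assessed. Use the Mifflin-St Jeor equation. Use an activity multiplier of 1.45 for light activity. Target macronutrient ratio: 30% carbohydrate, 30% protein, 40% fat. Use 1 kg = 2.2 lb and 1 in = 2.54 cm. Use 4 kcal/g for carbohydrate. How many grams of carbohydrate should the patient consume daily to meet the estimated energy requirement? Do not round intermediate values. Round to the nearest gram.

144 g/day

Convert to metric: weight = 190 ÷ 2.2 = 86.3636 kg; height = 58 × 2.54 = 147.32 cm.
Mifflin-St Jeor (female): BMR = 10(86.3636) + 6.25(147.32) − 5(59) − 161 = 863.6364 + 920.75 − 295 − 161 = 1328.3864 kcal/day.
TEE = 1328.3864 × 1.45 = 1926.1602 kcal/day.
Carbohydrate energy = 30% × 1926.1602 = 577.8481 kcal.
Carbohydrate = 577.8481 ÷ 4 kcal/g = 144.462 g.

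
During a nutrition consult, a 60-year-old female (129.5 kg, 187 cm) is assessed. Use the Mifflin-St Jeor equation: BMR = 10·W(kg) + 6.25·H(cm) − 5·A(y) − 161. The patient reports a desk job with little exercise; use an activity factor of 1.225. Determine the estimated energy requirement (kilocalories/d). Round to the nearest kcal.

2453 kilocalories/d

Mifflin-St Jeor (female): BMR = 10(129.5) + 6.25(187) − 5(60) − 161 = 1295 + 1168.75 − 300 − 161 = 2002.75 kcal/day.
TEE = BMR × activity factor = 2002.75 × 1.225 = 2453.3688 kcal/day.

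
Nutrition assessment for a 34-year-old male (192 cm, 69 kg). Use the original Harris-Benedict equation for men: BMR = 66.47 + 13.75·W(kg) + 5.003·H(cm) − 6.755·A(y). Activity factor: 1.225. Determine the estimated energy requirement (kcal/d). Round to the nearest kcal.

Harris-Benedict: BMR = 66.47 + 13.75(69) + 5.003(192) − 6.755(34) = 1746.126 kcal/day.
TEE = BMR × activity factor = 1746.126 × 1.225 = 2139.0044 kcal/day.

2139 kcal/d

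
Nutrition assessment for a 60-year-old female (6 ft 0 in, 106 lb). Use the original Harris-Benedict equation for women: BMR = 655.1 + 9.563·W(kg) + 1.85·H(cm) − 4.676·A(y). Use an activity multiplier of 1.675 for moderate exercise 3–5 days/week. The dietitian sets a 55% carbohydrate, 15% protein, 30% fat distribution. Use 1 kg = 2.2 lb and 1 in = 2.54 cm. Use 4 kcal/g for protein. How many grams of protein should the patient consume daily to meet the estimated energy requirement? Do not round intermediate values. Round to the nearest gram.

74 g/day

Convert to metric: weight = 106 ÷ 2.2 = 48.1818 kg; height = (6×12 + 0) × 2.54 = 72 × 2.54 = 182.88 cm.
Harris-Benedict: BMR = 655.1 + 9.563(48.1818) + 1.85(182.88) − 4.676(60) = 1173.6307 kcal/day.
TEE = 1173.6307 × 1.675 = 1965.8315 kcal/day.
Protein energy = 15% × 1965.8315 = 294.8747 kcal.
Protein = 294.8747 ÷ 4 kcal/g = 73.7187 g.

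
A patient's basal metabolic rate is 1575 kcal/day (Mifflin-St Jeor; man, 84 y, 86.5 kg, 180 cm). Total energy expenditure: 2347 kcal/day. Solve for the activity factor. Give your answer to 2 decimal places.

1.49

Activity factor = TEE ÷ BMR = 2347 ÷ 1575 = 1.49.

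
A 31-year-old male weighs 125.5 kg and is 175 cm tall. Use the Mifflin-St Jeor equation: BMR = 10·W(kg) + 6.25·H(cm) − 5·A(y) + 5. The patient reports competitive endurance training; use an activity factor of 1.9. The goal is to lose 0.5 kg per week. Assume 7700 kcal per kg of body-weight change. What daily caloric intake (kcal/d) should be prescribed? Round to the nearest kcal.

Mifflin-St Jeor (male): BMR = 10(125.5) + 6.25(175) − 5(31) + 5 = 1255 + 1093.75 − 155 + 5 = 2198.75 kcal/day.
TEE = 2198.75 × 1.9 = 4177.625 kcal/day.
Required daily deficit = 0.5 × 7700 ÷ 7 = 550 kcal/day.
Target intake = 4177.625 − 550 = 3627.625 kcal/day.

3628 kcal/d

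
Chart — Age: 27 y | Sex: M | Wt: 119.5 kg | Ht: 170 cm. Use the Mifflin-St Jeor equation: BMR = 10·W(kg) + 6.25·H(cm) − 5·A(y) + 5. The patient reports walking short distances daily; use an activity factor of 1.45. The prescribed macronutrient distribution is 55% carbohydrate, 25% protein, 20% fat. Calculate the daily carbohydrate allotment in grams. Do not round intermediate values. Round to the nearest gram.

424 g/day

Mifflin-St Jeor (male): BMR = 10(119.5) + 6.25(170) − 5(27) + 5 = 1195 + 1062.5 − 135 + 5 = 2127.5 kcal/day.
TEE = 2127.5 × 1.45 = 3084.875 kcal/day.
Carbohydrate energy = 55% × 3084.875 = 1696.6813 kcal.
Carbohydrate = 1696.6813 ÷ 4 kcal/g = 424.1703 g.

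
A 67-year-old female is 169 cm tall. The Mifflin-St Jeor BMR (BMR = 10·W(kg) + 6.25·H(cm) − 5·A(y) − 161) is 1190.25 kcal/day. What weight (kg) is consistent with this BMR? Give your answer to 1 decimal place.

63.0 kg

1190.25 = 10·W + 6.25(169) − 5(67) − 161
10·W = 1190.25 − 560.25 = 630, so W = 63 kg.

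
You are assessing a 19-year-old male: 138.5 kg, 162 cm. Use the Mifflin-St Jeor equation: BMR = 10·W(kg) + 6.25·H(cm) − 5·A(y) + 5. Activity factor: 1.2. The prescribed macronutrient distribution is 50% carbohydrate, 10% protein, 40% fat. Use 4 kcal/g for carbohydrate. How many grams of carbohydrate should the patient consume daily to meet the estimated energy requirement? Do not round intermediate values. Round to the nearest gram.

Mifflin-St Jeor (male): BMR = 10(138.5) + 6.25(162) − 5(19) + 5 = 1385 + 1012.5 − 95 + 5 = 2307.5 kcal/day.
TEE = 2307.5 × 1.2 = 2769 kcal/day.
Carbohydrate energy = 50% × 2769 = 1384.5 kcal.
Carbohydrate = 1384.5 ÷ 4 kcal/g = 346.125 g.

346 g/day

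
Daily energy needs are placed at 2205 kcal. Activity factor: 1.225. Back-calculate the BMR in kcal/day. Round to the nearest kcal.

BMR = TEE ÷ activity factor = 2205 ÷ 1.225 = 1800 kcal/day.

1800 kcal/day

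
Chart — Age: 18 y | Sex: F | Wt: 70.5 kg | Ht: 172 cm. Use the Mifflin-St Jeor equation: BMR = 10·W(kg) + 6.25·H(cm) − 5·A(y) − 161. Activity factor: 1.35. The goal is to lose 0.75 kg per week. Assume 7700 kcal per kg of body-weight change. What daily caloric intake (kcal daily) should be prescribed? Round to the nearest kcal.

Mifflin-St Jeor (female): BMR = 10(70.5) + 6.25(172) − 5(18) − 161 = 705 + 1075 − 90 − 161 = 1529 kcal/day.
TEE = 1529 × 1.35 = 2064.15 kcal/day.
Required daily deficit = 0.75 × 7700 ÷ 7 = 825 kcal/day.
Target intake = 2064.15 − 825 = 1239.15 kcal/day.

1239 kcal daily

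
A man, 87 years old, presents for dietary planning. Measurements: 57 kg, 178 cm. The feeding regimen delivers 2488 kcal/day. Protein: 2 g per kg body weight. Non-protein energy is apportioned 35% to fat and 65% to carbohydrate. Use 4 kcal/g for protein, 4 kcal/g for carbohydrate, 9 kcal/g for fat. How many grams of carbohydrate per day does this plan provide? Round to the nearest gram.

330 g/day

Protein = 2 × 57 = 114 g → 114 × 4 = 456 kcal.
Non-protein calories = 2488 − 456 = 2032 kcal.
Fat: 35% × 2032 = 711.2 kcal; carbohydrate: 1320.8 kcal.
Carbohydrate: 1320.8 kcal ÷ 4 kcal/g = 330.2 g.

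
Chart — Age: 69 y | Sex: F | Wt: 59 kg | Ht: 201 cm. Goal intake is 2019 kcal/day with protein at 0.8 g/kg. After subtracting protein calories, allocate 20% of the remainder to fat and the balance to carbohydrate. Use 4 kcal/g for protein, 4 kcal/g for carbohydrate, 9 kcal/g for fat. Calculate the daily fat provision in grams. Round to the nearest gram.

41 g/day

Protein = 0.8 × 59 = 47.2 g → 47.2 × 4 = 188.8 kcal.
Non-protein calories = 2019 − 188.8 = 1830.2 kcal.
Fat: 20% × 1830.2 = 366.04 kcal; carbohydrate: 1464.16 kcal.
Fat: 366.04 kcal ÷ 9 kcal/g = 40.6711 g.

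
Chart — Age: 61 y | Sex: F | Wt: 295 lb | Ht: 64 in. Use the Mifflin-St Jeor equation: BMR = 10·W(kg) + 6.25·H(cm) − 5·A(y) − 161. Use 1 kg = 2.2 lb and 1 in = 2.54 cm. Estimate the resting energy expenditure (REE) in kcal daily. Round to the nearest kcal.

Convert to metric: weight = 295 ÷ 2.2 = 134.0909 kg; height = 64 × 2.54 = 162.56 cm.
Mifflin-St Jeor (female): BMR = 10(134.0909) + 6.25(162.56) − 5(61) − 161 = 1340.9091 + 1016 − 305 − 161 = 1890.9091 kcal/day.

1891 kcal daily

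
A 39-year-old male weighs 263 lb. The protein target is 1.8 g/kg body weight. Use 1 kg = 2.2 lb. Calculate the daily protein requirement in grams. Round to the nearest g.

Weight in kg = 263 ÷ 2.2 = 119.5455 kg.
Protein = 1.8 g/kg × 119.5455 kg = 215.1818 g/day.

215 g/day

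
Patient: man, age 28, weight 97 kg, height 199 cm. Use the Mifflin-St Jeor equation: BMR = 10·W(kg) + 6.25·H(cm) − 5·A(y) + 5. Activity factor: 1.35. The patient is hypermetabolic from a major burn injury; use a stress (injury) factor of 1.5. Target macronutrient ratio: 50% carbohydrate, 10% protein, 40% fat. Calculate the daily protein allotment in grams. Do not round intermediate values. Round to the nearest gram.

Mifflin-St Jeor (male): BMR = 10(97) + 6.25(199) − 5(28) + 5 = 970 + 1243.75 − 140 + 5 = 2078.75 kcal/day.
TEE = 2078.75 × 1.35 = 2806.3125 kcal/day.
With stress factor 1.5: 2806.3125 × 1.5 = 4209.4688 kcal/day.
Protein energy = 10% × 4209.4688 = 420.9469 kcal.
Protein = 420.9469 ÷ 4 kcal/g = 105.2367 g.

105 g/day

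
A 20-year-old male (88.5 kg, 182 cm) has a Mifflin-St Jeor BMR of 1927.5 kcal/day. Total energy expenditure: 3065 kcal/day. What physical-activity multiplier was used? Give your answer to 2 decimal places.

Activity factor = TEE ÷ BMR = 3065 ÷ 1927.5 = 1.59.

1.59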